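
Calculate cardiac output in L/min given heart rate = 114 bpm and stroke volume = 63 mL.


CO = HR * SV
CO = 114 * 63 / 1000
CO = 7.182 L/min


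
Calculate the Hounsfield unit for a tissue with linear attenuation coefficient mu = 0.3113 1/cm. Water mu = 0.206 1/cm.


HU = ((mu_tissue - mu_water) / mu_water) * 1000
HU = ((0.3113 - 0.206) / 0.206) * 1000
HU = 511.2


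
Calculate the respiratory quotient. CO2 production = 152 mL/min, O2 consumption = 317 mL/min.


RQ = VCO2 / VO2
RQ = 152 / 317
RQ = 0.4795


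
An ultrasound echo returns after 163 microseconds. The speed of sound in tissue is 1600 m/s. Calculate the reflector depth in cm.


depth = c * t / 2
t = 163 us = 1.6300e-04 s
depth = 1600 * 1.6300e-04 / 2
depth = 0.1304 m = 13.04 cm


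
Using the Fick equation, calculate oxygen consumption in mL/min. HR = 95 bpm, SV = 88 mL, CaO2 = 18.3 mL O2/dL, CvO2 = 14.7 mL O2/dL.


CO = HR*SV = 95*88/1000 = 8.36 L/min
a-v O2 diff = 18.3 - 14.7 = 3.6 mL/dL
VO2 = CO * (CaO2-CvO2) * 10 dL/L
VO2 = 8.36 * 3.6 * 10
VO2 = 301 mL/min


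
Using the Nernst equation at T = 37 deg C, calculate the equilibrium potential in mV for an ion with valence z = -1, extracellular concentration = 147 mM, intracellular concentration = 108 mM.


E = (RT/(zF)) * ln(C_out/C_in)
T = 37 + 273.15 = 310.15 K
E = (8.314 * 310.15 / (-1 * 96485)) * ln(147/108)
E = -8.239 mV


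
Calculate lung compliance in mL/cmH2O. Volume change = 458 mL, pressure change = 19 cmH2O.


C = dV / dP
C = 458 / 19
C = 24.11 mL/cmH2O


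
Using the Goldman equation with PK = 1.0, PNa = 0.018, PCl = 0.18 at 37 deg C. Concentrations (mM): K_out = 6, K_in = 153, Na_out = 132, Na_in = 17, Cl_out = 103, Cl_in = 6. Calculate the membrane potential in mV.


Vm = (RT/F)*ln((PK*Ko + PNa*Nao + PCl*Cli)/(PK*Ki + PNa*Nai + PCl*Clo))
Numer = 9.456, Denom = 171.846
Vm = -77.5 mV


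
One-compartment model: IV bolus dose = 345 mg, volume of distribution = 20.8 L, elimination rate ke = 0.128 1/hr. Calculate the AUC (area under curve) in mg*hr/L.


C0 = Dose/Vd = 345/20.8 = 16.5865 mg/L
AUC = C0/ke = 16.5865/0.128
AUC = 129.6 mg*hr/L


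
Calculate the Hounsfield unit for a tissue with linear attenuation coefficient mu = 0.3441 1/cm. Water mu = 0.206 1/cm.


HU = ((mu_tissue - mu_water) / mu_water) * 1000
HU = ((0.3441 - 0.206) / 0.206) * 1000
HU = 670.4


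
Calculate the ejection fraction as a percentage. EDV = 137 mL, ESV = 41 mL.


SV = EDV - ESV = 137 - 41 = 96 mL
EF = SV/EDV * 100 = 96/137 * 100
EF = 70.07%


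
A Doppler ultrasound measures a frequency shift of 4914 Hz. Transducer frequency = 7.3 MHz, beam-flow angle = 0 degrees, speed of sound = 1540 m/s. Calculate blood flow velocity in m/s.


v = fd * c / (2 * f0 * cos(theta))
v = 4914 * 1540 / (2 * 7.3000e+06 * cos(0))
v = 0.5183 m/s


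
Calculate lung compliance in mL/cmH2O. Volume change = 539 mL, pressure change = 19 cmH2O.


C = dV / dP
C = 539 / 19
C = 28.37 mL/cmH2O


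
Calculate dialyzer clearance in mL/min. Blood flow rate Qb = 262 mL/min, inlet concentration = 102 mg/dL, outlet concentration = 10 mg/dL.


K = Qb * (Cb_in - Cb_out) / Cb_in
K = 262 * (102 - 10) / 102
K = 236.3 mL/min


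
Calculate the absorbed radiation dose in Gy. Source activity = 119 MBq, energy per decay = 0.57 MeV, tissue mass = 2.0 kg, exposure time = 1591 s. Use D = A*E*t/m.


A = 119 MBq = 1.1900e+08 Bq
E = 0.57 MeV = 9.1314e-14 J
D = A*E*t/m = 1.1900e+08*9.1314e-14*1591/2.0
D = 0.008644 Gy


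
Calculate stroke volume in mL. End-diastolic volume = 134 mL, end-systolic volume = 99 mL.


SV = EDV - ESV
SV = 134 - 99
SV = 35 mL


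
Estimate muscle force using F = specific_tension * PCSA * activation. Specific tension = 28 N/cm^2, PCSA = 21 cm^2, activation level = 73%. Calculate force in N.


F = sigma * PCSA * activation
F = 28 * 21 * 0.73
F = 429.2 N


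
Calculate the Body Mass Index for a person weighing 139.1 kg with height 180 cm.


BMI = weight / height^2
height = 180 cm = 1.8 m
BMI = 139.1 / 1.8^2
BMI = 42.93 kg/m^2


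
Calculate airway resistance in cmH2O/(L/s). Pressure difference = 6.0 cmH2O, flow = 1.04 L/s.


R = dP / flow
R = 6.0 / 1.04
R = 5.769 cmH2O/(L/s)


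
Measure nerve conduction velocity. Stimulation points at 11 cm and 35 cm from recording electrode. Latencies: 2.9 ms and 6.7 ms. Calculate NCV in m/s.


Distance = (35 - 11) / 100 = 0.24 m
dt = (6.7 - 2.9) / 1000 = 0.0038 s
NCV = dist / dt = 63.16 m/s


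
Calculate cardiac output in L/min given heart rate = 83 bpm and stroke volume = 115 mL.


CO = HR * SV
CO = 83 * 115 / 1000
CO = 9.545 L/min


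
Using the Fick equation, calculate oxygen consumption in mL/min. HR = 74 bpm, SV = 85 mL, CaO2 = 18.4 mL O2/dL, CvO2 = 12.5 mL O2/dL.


CO = HR*SV = 74*85/1000 = 6.29 L/min
a-v O2 diff = 18.4 - 12.5 = 5.9 mL/dL
VO2 = CO * (CaO2-CvO2) * 10 dL/L
VO2 = 6.29 * 5.9 * 10
VO2 = 371.1 mL/min


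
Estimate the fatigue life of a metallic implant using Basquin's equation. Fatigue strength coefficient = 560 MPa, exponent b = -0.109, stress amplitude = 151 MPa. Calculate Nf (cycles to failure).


sigma_a = sigma_f' * (2Nf)^b
2Nf = (sigma_a/sigma_f')^(1/b)
2Nf = (151/560)^(1/-0.109)
2Nf = 166770.79
Nf = 8.339e+04


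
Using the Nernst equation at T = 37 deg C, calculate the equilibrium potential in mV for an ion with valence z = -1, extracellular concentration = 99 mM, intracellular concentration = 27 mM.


E = (RT/(zF)) * ln(C_out/C_in)
T = 37 + 273.15 = 310.15 K
E = (8.314 * 310.15 / (-1 * 96485)) * ln(99/27)
E = -34.72 mV


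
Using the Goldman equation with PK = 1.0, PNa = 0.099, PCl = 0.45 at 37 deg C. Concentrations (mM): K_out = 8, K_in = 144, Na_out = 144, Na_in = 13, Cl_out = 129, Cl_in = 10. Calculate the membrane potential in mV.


Vm = (RT/F)*ln((PK*Ko + PNa*Nao + PCl*Cli)/(PK*Ki + PNa*Nai + PCl*Clo))
Numer = 26.756, Denom = 203.337
Vm = -54.2 mV


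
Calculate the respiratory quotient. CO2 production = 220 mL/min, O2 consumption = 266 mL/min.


RQ = VCO2 / VO2
RQ = 220 / 266
RQ = 0.8271


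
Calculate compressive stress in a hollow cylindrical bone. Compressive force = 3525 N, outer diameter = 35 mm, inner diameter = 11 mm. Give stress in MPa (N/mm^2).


A = pi*(r_o^2 - r_i^2)
r_o = 17.5 mm, r_i = 5.5 mm
A = 867.08 mm^2
sigma = F/A = 3525 / 867.08
sigma = 4.065 MPa


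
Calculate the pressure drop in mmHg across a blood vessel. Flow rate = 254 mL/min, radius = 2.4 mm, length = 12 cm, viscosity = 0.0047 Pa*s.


dP = 8*mu*L*Q / (pi*r^4)
Q = 254 mL/min = 4.23333e-06 m^3/s
dP = 183.255 Pa = 183.255 / 133.322 mmHg = 1.375 mmHg


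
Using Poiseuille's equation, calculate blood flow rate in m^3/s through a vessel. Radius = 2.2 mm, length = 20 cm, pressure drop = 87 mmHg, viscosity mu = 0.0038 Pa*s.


Q = pi*r^4*dP / (8*mu*L)
r = 0.0022 m, L = 0.2 m
dP = 87 mmHg = 11599.014 Pa
Q = 1.4040e-04 m^3/s


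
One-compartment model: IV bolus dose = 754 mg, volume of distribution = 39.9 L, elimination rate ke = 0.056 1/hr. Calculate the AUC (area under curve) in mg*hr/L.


C0 = Dose/Vd = 754/39.9 = 18.8972 mg/L
AUC = C0/ke = 18.8972/0.056
AUC = 337.5 mg*hr/L


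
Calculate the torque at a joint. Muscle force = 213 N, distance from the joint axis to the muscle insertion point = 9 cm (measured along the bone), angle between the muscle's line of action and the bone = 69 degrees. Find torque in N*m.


Torque = F * d * sin(theta)   (moment arm = d*sin(theta))
d = 9 cm = 0.09 m
Torque = 213 * 0.09 * sin(69)
Torque = 17.9 N*m


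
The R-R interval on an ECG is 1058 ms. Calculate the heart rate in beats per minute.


HR = 60 / RR_interval(s)
RR = 1058 ms = 1.058 s
HR = 60 / 1.058 = 56.71 bpm


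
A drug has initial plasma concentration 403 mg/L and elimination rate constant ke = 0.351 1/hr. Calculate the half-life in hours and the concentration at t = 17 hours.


t_half = ln(2) / ke = 0.693147 / 0.351 = 1.975 hr
C(t) = C0 * exp(-ke*t) = 403 * exp(-0.351*17)
C(17) = 1.032 mg/L


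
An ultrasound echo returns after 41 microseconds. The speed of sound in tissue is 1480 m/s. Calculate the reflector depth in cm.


depth = c * t / 2
t = 41 us = 4.1000e-05 s
depth = 1480 * 4.1000e-05 / 2
depth = 0.03034 m = 3.034 cm


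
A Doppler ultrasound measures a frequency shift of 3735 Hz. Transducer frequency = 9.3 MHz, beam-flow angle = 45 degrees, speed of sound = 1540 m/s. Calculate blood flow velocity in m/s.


v = fd * c / (2 * f0 * cos(theta))
v = 3735 * 1540 / (2 * 9.3000e+06 * cos(45))
v = 0.4373 m/s


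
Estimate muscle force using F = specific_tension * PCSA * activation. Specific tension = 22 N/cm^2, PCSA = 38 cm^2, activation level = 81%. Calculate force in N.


F = sigma * PCSA * activation
F = 22 * 38 * 0.81
F = 677.2 N


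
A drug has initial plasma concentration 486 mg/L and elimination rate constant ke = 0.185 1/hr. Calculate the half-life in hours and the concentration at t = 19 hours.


t_half = ln(2) / ke = 0.693147 / 0.185 = 3.747 hr
C(t) = C0 * exp(-ke*t) = 486 * exp(-0.185*19)
C(19) = 14.46 mg/L


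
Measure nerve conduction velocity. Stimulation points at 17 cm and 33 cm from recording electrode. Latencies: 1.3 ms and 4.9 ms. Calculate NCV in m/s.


Distance = (33 - 17) / 100 = 0.16 m
dt = (4.9 - 1.3) / 1000 = 0.0036 s
NCV = dist / dt = 44.44 m/s


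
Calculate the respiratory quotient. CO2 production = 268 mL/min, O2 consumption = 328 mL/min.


RQ = VCO2 / VO2
RQ = 268 / 328
RQ = 0.8171


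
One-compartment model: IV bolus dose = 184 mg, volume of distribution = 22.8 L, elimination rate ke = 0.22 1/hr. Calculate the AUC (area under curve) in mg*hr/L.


C0 = Dose/Vd = 184/22.8 = 8.07018 mg/L
AUC = C0/ke = 8.07018/0.22
AUC = 36.68 mg*hr/L


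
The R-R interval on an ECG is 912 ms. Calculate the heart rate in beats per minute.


HR = 60 / RR_interval(s)
RR = 912 ms = 0.912 s
HR = 60 / 0.912 = 65.79 bpm


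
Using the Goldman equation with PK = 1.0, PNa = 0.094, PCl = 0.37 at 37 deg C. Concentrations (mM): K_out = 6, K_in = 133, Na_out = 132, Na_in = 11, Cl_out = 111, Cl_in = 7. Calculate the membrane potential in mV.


Vm = (RT/F)*ln((PK*Ko + PNa*Nao + PCl*Cli)/(PK*Ki + PNa*Nai + PCl*Clo))
Numer = 20.998, Denom = 175.104
Vm = -56.68 mV


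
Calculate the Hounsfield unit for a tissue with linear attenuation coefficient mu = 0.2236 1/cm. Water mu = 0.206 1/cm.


HU = ((mu_tissue - mu_water) / mu_water) * 1000
HU = ((0.2236 - 0.206) / 0.206) * 1000
HU = 85.44


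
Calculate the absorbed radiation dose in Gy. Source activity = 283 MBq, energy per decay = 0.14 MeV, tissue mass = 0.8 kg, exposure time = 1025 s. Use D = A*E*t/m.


A = 283 MBq = 2.8300e+08 Bq
E = 0.14 MeV = 2.2428e-14 J
D = A*E*t/m = 2.8300e+08*2.2428e-14*1025/0.8
D = 0.008132 Gy


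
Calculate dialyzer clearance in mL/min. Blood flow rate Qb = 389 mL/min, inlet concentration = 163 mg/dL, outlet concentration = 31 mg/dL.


K = Qb * (Cb_in - Cb_out) / Cb_in
K = 389 * (163 - 31) / 163
K = 315 mL/min


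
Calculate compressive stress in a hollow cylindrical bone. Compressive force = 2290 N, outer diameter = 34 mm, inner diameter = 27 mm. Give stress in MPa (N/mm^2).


A = pi*(r_o^2 - r_i^2)
r_o = 17 mm, r_i = 13.5 mm
A = 335.365 mm^2
sigma = F/A = 2290 / 335.365
sigma = 6.828 MPa


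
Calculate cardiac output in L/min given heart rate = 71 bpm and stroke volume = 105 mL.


CO = HR * SV
CO = 71 * 105 / 1000
CO = 7.455 L/min


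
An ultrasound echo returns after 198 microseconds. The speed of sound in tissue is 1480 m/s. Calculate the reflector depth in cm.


depth = c * t / 2
t = 198 us = 1.9800e-04 s
depth = 1480 * 1.9800e-04 / 2
depth = 0.14652 m = 14.652 cm


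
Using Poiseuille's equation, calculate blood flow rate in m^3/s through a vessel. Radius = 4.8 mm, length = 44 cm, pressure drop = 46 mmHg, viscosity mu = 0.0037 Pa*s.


Q = pi*r^4*dP / (8*mu*L)
r = 0.0048 m, L = 0.44 m
dP = 46 mmHg = 6132.812 Pa
Q = 7.8529e-04 m^3/s


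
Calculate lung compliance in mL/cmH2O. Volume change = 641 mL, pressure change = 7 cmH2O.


C = dV / dP
C = 641 / 7
C = 91.57 mL/cmH2O


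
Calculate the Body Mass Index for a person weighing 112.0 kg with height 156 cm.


BMI = weight / height^2
height = 156 cm = 1.56 m
BMI = 112.0 / 1.56^2
BMI = 46.02 kg/m^2


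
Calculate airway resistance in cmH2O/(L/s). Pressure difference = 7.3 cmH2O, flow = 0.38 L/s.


R = dP / flow
R = 7.3 / 0.38
R = 19.21 cmH2O/(L/s)


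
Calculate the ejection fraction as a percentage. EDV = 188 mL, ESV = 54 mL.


SV = EDV - ESV = 188 - 54 = 134 mL
EF = SV/EDV * 100 = 134/188 * 100
EF = 71.28%


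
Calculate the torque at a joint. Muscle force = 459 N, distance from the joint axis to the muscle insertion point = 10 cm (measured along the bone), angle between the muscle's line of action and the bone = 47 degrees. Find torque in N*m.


Torque = F * d * sin(theta)   (moment arm = d*sin(theta))
d = 10 cm = 0.1 m
Torque = 459 * 0.1 * sin(47)
Torque = 33.57 N*m


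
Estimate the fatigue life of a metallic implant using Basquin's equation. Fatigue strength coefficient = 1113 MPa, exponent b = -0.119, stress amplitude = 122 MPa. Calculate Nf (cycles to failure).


sigma_a = sigma_f' * (2Nf)^b
2Nf = (sigma_a/sigma_f')^(1/b)
2Nf = (122/1113)^(1/-0.119)
2Nf = 1.1704804e+08
Nf = 5.8524e+07


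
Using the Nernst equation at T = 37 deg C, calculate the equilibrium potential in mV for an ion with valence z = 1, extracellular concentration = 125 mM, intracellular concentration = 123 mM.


E = (RT/(zF)) * ln(C_out/C_in)
T = 37 + 273.15 = 310.15 K
E = (8.314 * 310.15 / (1 * 96485)) * ln(125/123)
E = 0.4311 mV


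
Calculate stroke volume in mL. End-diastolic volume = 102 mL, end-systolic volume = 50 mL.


SV = EDV - ESV
SV = 102 - 50
SV = 52 mL


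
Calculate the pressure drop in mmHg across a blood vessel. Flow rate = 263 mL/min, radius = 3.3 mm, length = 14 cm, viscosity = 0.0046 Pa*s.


dP = 8*mu*L*Q / (pi*r^4)
Q = 263 mL/min = 4.38333e-06 m^3/s
dP = 60.6142 Pa = 60.6142 / 133.322 mmHg = 0.4546 mmHg


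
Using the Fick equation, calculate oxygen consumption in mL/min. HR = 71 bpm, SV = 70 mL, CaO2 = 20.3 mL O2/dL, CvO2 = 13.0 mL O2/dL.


CO = HR*SV = 71*70/1000 = 4.97 L/min
a-v O2 diff = 20.3 - 13.0 = 7.3 mL/dL
VO2 = CO * (CaO2-CvO2) * 10 dL/L
VO2 = 4.97 * 7.3 * 10
VO2 = 362.8 mL/min


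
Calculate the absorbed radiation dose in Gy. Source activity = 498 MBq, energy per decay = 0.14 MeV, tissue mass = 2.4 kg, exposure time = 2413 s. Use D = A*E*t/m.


A = 498 MBq = 4.9800e+08 Bq
E = 0.14 MeV = 2.2428e-14 J
D = A*E*t/m = 4.9800e+08*2.2428e-14*2413/2.4
D = 0.01123 Gy


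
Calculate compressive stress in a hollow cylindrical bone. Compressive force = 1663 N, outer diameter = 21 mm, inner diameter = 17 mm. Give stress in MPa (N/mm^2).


A = pi*(r_o^2 - r_i^2)
r_o = 10.5 mm, r_i = 8.5 mm
A = 119.381 mm^2
sigma = F/A = 1663 / 119.381
sigma = 13.93 MPa


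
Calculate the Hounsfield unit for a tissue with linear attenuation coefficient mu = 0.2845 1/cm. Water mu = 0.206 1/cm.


HU = ((mu_tissue - mu_water) / mu_water) * 1000
HU = ((0.2845 - 0.206) / 0.206) * 1000
HU = 381.1


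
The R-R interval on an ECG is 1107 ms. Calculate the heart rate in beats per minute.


HR = 60 / RR_interval(s)
RR = 1107 ms = 1.107 s
HR = 60 / 1.107 = 54.2 bpm


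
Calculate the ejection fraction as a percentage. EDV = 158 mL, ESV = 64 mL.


SV = EDV - ESV = 158 - 64 = 94 mL
EF = SV/EDV * 100 = 94/158 * 100
EF = 59.49%


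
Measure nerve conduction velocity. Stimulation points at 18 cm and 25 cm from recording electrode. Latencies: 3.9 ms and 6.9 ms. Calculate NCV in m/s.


Distance = (25 - 18) / 100 = 0.07 m
dt = (6.9 - 3.9) / 1000 = 0.003 s
NCV = dist / dt = 23.33 m/s


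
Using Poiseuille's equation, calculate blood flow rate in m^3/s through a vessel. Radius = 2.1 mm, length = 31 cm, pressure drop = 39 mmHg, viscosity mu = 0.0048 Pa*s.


Q = pi*r^4*dP / (8*mu*L)
r = 0.0021 m, L = 0.31 m
dP = 39 mmHg = 5199.558 Pa
Q = 2.6687e-05 m^3/s


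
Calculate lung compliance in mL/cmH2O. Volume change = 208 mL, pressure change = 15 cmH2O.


C = dV / dP
C = 208 / 15
C = 13.87 mL/cmH2O


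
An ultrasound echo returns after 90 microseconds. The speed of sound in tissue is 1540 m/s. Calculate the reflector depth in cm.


depth = c * t / 2
t = 90 us = 9.0000e-05 s
depth = 1540 * 9.0000e-05 / 2
depth = 0.0693 m = 6.93 cm


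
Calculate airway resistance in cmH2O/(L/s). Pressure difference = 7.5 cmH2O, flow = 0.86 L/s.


R = dP / flow
R = 7.5 / 0.86
R = 8.721 cmH2O/(L/s)


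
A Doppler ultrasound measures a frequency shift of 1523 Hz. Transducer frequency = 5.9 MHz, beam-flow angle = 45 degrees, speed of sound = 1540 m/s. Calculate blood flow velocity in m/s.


v = fd * c / (2 * f0 * cos(theta))
v = 1523 * 1540 / (2 * 5.9000e+06 * cos(45))
v = 0.2811 m/s


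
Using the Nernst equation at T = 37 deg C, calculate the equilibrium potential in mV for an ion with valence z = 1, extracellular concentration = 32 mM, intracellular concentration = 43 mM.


E = (RT/(zF)) * ln(C_out/C_in)
T = 37 + 273.15 = 310.15 K
E = (8.314 * 310.15 / (1 * 96485)) * ln(32/43)
E = -7.896 mV


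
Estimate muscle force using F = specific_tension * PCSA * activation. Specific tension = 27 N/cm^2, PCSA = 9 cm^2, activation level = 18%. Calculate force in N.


F = sigma * PCSA * activation
F = 27 * 9 * 0.18
F = 43.74 N


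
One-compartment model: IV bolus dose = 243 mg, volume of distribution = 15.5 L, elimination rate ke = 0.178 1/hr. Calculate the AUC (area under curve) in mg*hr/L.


C0 = Dose/Vd = 243/15.5 = 15.6774 mg/L
AUC = C0/ke = 15.6774/0.178
AUC = 88.08 mg*hr/L


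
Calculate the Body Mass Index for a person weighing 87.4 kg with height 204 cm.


BMI = weight / height^2
height = 204 cm = 2.04 m
BMI = 87.4 / 2.04^2
BMI = 21 kg/m^2


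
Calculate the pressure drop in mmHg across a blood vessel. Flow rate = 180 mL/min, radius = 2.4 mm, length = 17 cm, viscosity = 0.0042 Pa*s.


dP = 8*mu*L*Q / (pi*r^4)
Q = 180 mL/min = 3e-06 m^3/s
dP = 164.405 Pa = 164.405 / 133.322 mmHg = 1.233 mmHg


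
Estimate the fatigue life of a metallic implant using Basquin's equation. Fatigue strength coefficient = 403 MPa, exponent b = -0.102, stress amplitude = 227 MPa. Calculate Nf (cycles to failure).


sigma_a = sigma_f' * (2Nf)^b
2Nf = (sigma_a/sigma_f')^(1/b)
2Nf = (227/403)^(1/-0.102)
2Nf = 277.91604
Nf = 139


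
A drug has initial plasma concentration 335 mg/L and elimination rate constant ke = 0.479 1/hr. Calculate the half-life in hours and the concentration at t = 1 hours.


t_half = ln(2) / ke = 0.693147 / 0.479 = 1.447 hr
C(t) = C0 * exp(-ke*t) = 335 * exp(-0.479*1)
C(1) = 207.5 mg/L


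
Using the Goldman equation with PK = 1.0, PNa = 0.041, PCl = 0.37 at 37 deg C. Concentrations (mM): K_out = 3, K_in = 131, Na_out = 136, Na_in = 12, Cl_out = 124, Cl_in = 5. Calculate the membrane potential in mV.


Vm = (RT/F)*ln((PK*Ko + PNa*Nao + PCl*Cli)/(PK*Ki + PNa*Nai + PCl*Clo))
Numer = 10.426, Denom = 177.372
Vm = -75.74 mV


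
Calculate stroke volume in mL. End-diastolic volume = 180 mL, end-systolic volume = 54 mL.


SV = EDV - ESV
SV = 180 - 54
SV = 126 mL


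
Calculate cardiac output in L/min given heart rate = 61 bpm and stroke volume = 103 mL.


CO = HR * SV
CO = 61 * 103 / 1000
CO = 6.283 L/min


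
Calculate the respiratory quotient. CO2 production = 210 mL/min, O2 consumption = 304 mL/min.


RQ = VCO2 / VO2
RQ = 210 / 304
RQ = 0.6908


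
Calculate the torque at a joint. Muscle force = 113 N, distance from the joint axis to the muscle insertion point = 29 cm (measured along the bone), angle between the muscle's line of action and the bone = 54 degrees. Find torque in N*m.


Torque = F * d * sin(theta)   (moment arm = d*sin(theta))
d = 29 cm = 0.29 m
Torque = 113 * 0.29 * sin(54)
Torque = 26.51 N*m


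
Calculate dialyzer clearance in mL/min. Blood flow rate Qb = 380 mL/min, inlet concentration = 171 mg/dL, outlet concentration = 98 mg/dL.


K = Qb * (Cb_in - Cb_out) / Cb_in
K = 380 * (171 - 98) / 171
K = 162.2 mL/min


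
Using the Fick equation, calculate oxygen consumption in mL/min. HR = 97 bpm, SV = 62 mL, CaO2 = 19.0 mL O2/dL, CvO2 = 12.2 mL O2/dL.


CO = HR*SV = 97*62/1000 = 6.014 L/min
a-v O2 diff = 19.0 - 12.2 = 6.8 mL/dL
VO2 = CO * (CaO2-CvO2) * 10 dL/L
VO2 = 6.014 * 6.8 * 10
VO2 = 409 mL/min


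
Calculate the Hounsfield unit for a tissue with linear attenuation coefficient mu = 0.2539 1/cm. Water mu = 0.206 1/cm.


HU = ((mu_tissue - mu_water) / mu_water) * 1000
HU = ((0.2539 - 0.206) / 0.206) * 1000
HU = 232.5


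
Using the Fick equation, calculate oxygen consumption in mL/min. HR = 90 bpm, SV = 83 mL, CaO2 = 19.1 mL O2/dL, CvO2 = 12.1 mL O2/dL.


CO = HR*SV = 90*83/1000 = 7.47 L/min
a-v O2 diff = 19.1 - 12.1 = 7 mL/dL
VO2 = CO * (CaO2-CvO2) * 10 dL/L
VO2 = 7.47 * 7 * 10
VO2 = 522.9 mL/min


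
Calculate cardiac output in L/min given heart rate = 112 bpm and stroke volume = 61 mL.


CO = HR * SV
CO = 112 * 61 / 1000
CO = 6.832 L/min


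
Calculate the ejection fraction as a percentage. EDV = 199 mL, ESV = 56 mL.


SV = EDV - ESV = 199 - 56 = 143 mL
EF = SV/EDV * 100 = 143/199 * 100
EF = 71.86%


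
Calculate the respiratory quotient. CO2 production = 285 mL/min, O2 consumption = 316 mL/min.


RQ = VCO2 / VO2
RQ = 285 / 316
RQ = 0.9019


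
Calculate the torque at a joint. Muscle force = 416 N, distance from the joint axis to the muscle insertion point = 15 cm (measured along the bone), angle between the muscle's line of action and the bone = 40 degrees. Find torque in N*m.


Torque = F * d * sin(theta)   (moment arm = d*sin(theta))
d = 15 cm = 0.15 m
Torque = 416 * 0.15 * sin(40)
Torque = 40.11 N*m


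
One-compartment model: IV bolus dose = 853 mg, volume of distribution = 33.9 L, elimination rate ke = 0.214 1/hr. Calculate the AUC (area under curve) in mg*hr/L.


C0 = Dose/Vd = 853/33.9 = 25.1622 mg/L
AUC = C0/ke = 25.1622/0.214
AUC = 117.6 mg*hr/L


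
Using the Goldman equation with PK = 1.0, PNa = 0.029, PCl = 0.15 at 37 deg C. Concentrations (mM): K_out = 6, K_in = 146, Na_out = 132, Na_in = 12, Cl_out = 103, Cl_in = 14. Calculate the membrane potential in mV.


Vm = (RT/F)*ln((PK*Ko + PNa*Nao + PCl*Cli)/(PK*Ki + PNa*Nai + PCl*Clo))
Numer = 11.928, Denom = 161.798
Vm = -69.69 mV


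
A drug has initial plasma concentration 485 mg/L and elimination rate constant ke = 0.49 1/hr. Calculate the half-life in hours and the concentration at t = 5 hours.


t_half = ln(2) / ke = 0.693147 / 0.49 = 1.415 hr
C(t) = C0 * exp(-ke*t) = 485 * exp(-0.49*5)
C(5) = 41.85 mg/L


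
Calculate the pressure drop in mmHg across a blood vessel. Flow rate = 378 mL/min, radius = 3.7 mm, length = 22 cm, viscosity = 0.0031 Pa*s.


dP = 8*mu*L*Q / (pi*r^4)
Q = 378 mL/min = 6.3e-06 m^3/s
dP = 58.3792 Pa = 58.3792 / 133.322 mmHg = 0.4379 mmHg


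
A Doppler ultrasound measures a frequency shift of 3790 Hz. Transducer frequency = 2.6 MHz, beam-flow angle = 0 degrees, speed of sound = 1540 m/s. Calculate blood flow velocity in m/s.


v = fd * c / (2 * f0 * cos(theta))
v = 3790 * 1540 / (2 * 2.6000e+06 * cos(0))
v = 1.122 m/s


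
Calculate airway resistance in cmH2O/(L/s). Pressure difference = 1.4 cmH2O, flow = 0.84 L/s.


R = dP / flow
R = 1.4 / 0.84
R = 1.667 cmH2O/(L/s)


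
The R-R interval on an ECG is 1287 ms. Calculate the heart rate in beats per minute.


HR = 60 / RR_interval(s)
RR = 1287 ms = 1.287 s
HR = 60 / 1.287 = 46.62 bpm


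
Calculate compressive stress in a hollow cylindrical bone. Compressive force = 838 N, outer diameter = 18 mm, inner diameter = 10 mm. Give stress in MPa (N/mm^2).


A = pi*(r_o^2 - r_i^2)
r_o = 9 mm, r_i = 5 mm
A = 175.929 mm^2
sigma = F/A = 838 / 175.929
sigma = 4.763 MPa


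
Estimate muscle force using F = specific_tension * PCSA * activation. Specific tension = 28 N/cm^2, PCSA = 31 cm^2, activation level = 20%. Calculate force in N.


F = sigma * PCSA * activation
F = 28 * 31 * 0.2
F = 173.6 N


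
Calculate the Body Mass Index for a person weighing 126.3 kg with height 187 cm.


BMI = weight / height^2
height = 187 cm = 1.87 m
BMI = 126.3 / 1.87^2
BMI = 36.12 kg/m^2


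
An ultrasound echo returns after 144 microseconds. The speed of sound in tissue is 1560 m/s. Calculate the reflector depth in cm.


depth = c * t / 2
t = 144 us = 1.4400e-04 s
depth = 1560 * 1.4400e-04 / 2
depth = 0.11232 m = 11.232 cm


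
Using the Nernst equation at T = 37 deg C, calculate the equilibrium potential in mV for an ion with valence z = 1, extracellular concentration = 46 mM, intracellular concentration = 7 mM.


E = (RT/(zF)) * ln(C_out/C_in)
T = 37 + 273.15 = 310.15 K
E = (8.314 * 310.15 / (1 * 96485)) * ln(46/7)
E = 50.32 mV


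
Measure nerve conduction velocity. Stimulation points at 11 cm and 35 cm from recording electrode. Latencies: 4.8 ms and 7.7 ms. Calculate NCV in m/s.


Distance = (35 - 11) / 100 = 0.24 m
dt = (7.7 - 4.8) / 1000 = 0.0029 s
NCV = dist / dt = 82.76 m/s


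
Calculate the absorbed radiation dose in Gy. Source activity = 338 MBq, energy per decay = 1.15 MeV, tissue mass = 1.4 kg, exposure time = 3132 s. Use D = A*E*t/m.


A = 338 MBq = 3.3800e+08 Bq
E = 1.15 MeV = 1.8423e-13 J
D = A*E*t/m = 3.3800e+08*1.8423e-13*3132/1.4
D = 0.1393 Gy


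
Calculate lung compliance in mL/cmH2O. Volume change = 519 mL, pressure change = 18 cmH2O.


C = dV / dP
C = 519 / 18
C = 28.83 mL/cmH2O


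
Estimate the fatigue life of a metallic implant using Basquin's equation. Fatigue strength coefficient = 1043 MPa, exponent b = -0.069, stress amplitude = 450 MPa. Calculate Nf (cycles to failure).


sigma_a = sigma_f' * (2Nf)^b
2Nf = (sigma_a/sigma_f')^(1/b)
2Nf = (450/1043)^(1/-0.069)
2Nf = 195386.96
Nf = 9.769e+04


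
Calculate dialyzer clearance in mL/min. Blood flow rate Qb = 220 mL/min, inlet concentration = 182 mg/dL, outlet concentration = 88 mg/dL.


K = Qb * (Cb_in - Cb_out) / Cb_in
K = 220 * (182 - 88) / 182
K = 113.6 mL/min


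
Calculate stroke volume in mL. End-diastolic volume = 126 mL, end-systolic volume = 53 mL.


SV = EDV - ESV
SV = 126 - 53
SV = 73 mL


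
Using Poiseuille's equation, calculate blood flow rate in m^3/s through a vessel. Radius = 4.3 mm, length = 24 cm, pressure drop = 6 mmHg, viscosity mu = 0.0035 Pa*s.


Q = pi*r^4*dP / (8*mu*L)
r = 0.0043 m, L = 0.24 m
dP = 6 mmHg = 799.932 Pa
Q = 1.2785e-04 m^3/s


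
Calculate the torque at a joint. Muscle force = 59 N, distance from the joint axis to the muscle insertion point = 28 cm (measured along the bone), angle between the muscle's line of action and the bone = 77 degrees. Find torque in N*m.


Torque = F * d * sin(theta)   (moment arm = d*sin(theta))
d = 28 cm = 0.28 m
Torque = 59 * 0.28 * sin(77)
Torque = 16.1 N*m


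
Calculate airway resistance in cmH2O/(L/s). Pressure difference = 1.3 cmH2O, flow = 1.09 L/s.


R = dP / flow
R = 1.3 / 1.09
R = 1.193 cmH2O/(L/s)


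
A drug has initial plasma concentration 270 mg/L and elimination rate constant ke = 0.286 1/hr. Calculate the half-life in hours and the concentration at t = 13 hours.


t_half = ln(2) / ke = 0.693147 / 0.286 = 2.424 hr
C(t) = C0 * exp(-ke*t) = 270 * exp(-0.286*13)
C(13) = 6.556 mg/L


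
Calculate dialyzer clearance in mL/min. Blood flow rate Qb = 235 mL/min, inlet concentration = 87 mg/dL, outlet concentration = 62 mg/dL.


K = Qb * (Cb_in - Cb_out) / Cb_in
K = 235 * (87 - 62) / 87
K = 67.53 mL/min


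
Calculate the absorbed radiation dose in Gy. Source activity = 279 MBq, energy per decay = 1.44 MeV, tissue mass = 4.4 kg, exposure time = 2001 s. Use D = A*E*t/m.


A = 279 MBq = 2.7900e+08 Bq
E = 1.44 MeV = 2.30688e-13 J
D = A*E*t/m = 2.7900e+08*2.30688e-13*2001/4.4
D = 0.02927 Gy


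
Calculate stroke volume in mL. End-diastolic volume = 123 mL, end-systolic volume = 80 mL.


SV = EDV - ESV
SV = 123 - 80
SV = 43 mL


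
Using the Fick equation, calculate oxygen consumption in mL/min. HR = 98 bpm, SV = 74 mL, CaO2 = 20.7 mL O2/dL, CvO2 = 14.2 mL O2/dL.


CO = HR*SV = 98*74/1000 = 7.252 L/min
a-v O2 diff = 20.7 - 14.2 = 6.5 mL/dL
VO2 = CO * (CaO2-CvO2) * 10 dL/L
VO2 = 7.252 * 6.5 * 10
VO2 = 471.4 mL/min


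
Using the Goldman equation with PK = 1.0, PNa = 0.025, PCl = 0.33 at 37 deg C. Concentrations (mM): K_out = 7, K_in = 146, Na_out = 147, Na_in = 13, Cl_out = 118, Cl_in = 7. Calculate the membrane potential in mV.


Vm = (RT/F)*ln((PK*Ko + PNa*Nao + PCl*Cli)/(PK*Ki + PNa*Nai + PCl*Clo))
Numer = 12.985, Denom = 185.265
Vm = -71.04 mV


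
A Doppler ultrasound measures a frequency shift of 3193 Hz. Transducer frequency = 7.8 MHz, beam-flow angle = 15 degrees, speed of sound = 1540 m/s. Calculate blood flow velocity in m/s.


v = fd * c / (2 * f0 * cos(theta))
v = 3193 * 1540 / (2 * 7.8000e+06 * cos(15))
v = 0.3263 m/s


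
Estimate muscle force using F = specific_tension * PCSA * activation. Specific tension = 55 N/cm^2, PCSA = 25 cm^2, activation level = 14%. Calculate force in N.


F = sigma * PCSA * activation
F = 55 * 25 * 0.14
F = 192.5 N


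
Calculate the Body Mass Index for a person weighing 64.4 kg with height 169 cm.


BMI = weight / height^2
height = 169 cm = 1.69 m
BMI = 64.4 / 1.69^2
BMI = 22.55 kg/m^2


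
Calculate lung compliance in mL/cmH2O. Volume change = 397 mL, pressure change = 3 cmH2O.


C = dV / dP
C = 397 / 3
C = 132.3 mL/cmH2O


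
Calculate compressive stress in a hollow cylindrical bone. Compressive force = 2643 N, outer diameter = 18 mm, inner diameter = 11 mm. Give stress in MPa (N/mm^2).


A = pi*(r_o^2 - r_i^2)
r_o = 9 mm, r_i = 5.5 mm
A = 159.436 mm^2
sigma = F/A = 2643 / 159.436
sigma = 16.58 MPa


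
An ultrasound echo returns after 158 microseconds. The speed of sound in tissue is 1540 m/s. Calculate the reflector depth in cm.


depth = c * t / 2
t = 158 us = 1.5800e-04 s
depth = 1540 * 1.5800e-04 / 2
depth = 0.12166 m = 12.166 cm


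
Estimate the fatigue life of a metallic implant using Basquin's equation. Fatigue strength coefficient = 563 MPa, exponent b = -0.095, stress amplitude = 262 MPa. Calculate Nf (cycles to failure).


sigma_a = sigma_f' * (2Nf)^b
2Nf = (sigma_a/sigma_f')^(1/b)
2Nf = (262/563)^(1/-0.095)
2Nf = 3139.9077
Nf = 1570


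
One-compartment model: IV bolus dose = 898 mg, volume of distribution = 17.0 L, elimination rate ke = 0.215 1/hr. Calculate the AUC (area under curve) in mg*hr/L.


C0 = Dose/Vd = 898/17.0 = 52.8235 mg/L
AUC = C0/ke = 52.8235/0.215
AUC = 245.7 mg*hr/L


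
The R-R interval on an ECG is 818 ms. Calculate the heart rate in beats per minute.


HR = 60 / RR_interval(s)
RR = 818 ms = 0.818 s
HR = 60 / 0.818 = 73.35 bpm


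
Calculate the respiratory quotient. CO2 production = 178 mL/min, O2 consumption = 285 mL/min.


RQ = VCO2 / VO2
RQ = 178 / 285
RQ = 0.6246


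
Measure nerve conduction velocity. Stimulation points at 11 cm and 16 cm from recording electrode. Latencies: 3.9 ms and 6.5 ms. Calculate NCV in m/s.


Distance = (16 - 11) / 100 = 0.05 m
dt = (6.5 - 3.9) / 1000 = 0.0026 s
NCV = dist / dt = 19.23 m/s


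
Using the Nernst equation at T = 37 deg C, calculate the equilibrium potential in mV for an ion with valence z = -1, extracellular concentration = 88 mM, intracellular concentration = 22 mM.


E = (RT/(zF)) * ln(C_out/C_in)
T = 37 + 273.15 = 310.15 K
E = (8.314 * 310.15 / (-1 * 96485)) * ln(88/22)
E = -37.05 mV


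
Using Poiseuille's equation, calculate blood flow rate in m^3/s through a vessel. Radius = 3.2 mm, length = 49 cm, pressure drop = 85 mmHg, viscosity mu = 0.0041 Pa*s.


Q = pi*r^4*dP / (8*mu*L)
r = 0.0032 m, L = 0.49 m
dP = 85 mmHg = 11332.37 Pa
Q = 2.3227e-04 m^3/s


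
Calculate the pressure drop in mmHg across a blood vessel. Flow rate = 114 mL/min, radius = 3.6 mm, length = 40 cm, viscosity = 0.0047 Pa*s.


dP = 8*mu*L*Q / (pi*r^4)
Q = 114 mL/min = 1.9e-06 m^3/s
dP = 54.1554 Pa = 54.1554 / 133.322 mmHg = 0.4062 mmHg


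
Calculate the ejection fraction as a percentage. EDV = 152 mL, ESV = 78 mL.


SV = EDV - ESV = 152 - 78 = 74 mL
EF = SV/EDV * 100 = 74/152 * 100
EF = 48.68%


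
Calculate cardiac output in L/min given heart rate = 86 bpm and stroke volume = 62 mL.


CO = HR * SV
CO = 86 * 62 / 1000
CO = 5.332 L/min


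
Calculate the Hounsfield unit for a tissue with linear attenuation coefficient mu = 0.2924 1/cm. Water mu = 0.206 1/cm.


HU = ((mu_tissue - mu_water) / mu_water) * 1000
HU = ((0.2924 - 0.206) / 0.206) * 1000
HU = 419.4


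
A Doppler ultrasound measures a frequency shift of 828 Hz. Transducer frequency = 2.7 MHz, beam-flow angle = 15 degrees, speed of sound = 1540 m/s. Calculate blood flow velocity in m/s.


v = fd * c / (2 * f0 * cos(theta))
v = 828 * 1540 / (2 * 2.7000e+06 * cos(15))
v = 0.2445 m/s


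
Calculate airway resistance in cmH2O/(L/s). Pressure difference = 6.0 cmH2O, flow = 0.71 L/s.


R = dP / flow
R = 6.0 / 0.71
R = 8.451 cmH2O/(L/s)


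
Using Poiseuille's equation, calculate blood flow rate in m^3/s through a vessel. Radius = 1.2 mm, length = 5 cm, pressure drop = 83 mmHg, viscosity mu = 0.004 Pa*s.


Q = pi*r^4*dP / (8*mu*L)
r = 0.0012 m, L = 0.05 m
dP = 83 mmHg = 11065.726 Pa
Q = 4.5054e-05 m^3/s


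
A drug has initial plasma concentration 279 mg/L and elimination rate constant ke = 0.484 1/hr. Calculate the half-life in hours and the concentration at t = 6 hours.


t_half = ln(2) / ke = 0.693147 / 0.484 = 1.432 hr
C(t) = C0 * exp(-ke*t) = 279 * exp(-0.484*6)
C(6) = 15.29 mg/L


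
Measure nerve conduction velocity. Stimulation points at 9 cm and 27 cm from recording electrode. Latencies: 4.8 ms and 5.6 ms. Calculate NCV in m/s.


Distance = (27 - 9) / 100 = 0.18 m
dt = (5.6 - 4.8) / 1000 = 8.0000e-04 s
NCV = dist / dt = 225 m/s


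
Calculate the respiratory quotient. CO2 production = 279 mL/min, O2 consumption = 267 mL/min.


RQ = VCO2 / VO2
RQ = 279 / 267
RQ = 1.045


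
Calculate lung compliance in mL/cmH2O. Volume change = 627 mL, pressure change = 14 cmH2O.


C = dV / dP
C = 627 / 14
C = 44.79 mL/cmH2O


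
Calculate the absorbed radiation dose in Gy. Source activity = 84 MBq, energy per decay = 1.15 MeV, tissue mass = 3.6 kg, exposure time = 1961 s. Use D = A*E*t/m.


A = 84 MBq = 8.4000e+07 Bq
E = 1.15 MeV = 1.8423e-13 J
D = A*E*t/m = 8.4000e+07*1.8423e-13*1961/3.6
D = 0.00843 Gy


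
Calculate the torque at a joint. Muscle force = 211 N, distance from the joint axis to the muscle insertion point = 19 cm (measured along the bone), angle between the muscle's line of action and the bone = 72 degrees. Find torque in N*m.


Torque = F * d * sin(theta)   (moment arm = d*sin(theta))
d = 19 cm = 0.19 m
Torque = 211 * 0.19 * sin(72)
Torque = 38.13 N*m


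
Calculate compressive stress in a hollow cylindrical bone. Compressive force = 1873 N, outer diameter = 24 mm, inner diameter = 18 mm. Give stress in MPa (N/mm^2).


A = pi*(r_o^2 - r_i^2)
r_o = 12 mm, r_i = 9 mm
A = 197.92 mm^2
sigma = F/A = 1873 / 197.92
sigma = 9.463 MPa


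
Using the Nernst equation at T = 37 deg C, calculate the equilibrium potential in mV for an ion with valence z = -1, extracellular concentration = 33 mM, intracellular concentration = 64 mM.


E = (RT/(zF)) * ln(C_out/C_in)
T = 37 + 273.15 = 310.15 K
E = (8.314 * 310.15 / (-1 * 96485)) * ln(33/64)
E = 17.7 mV


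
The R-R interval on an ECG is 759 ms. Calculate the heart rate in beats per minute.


HR = 60 / RR_interval(s)
RR = 759 ms = 0.759 s
HR = 60 / 0.759 = 79.05 bpm


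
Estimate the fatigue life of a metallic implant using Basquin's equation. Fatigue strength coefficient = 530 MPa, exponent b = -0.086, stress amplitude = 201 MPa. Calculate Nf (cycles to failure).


sigma_a = sigma_f' * (2Nf)^b
2Nf = (sigma_a/sigma_f')^(1/b)
2Nf = (201/530)^(1/-0.086)
2Nf = 78754.773
Nf = 3.938e+04


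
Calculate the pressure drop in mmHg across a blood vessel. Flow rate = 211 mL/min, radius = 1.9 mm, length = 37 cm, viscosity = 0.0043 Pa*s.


dP = 8*mu*L*Q / (pi*r^4)
Q = 211 mL/min = 3.51667e-06 m^3/s
dP = 1093.27 Pa = 1093.27 / 133.322 mmHg = 8.2 mmHg


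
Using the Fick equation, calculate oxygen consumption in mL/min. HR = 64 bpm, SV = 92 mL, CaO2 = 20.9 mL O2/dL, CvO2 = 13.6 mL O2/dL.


CO = HR*SV = 64*92/1000 = 5.888 L/min
a-v O2 diff = 20.9 - 13.6 = 7.3 mL/dL
VO2 = CO * (CaO2-CvO2) * 10 dL/L
VO2 = 5.888 * 7.3 * 10
VO2 = 429.8 mL/min


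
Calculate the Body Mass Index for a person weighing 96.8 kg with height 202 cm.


BMI = weight / height^2
height = 202 cm = 2.02 m
BMI = 96.8 / 2.02^2
BMI = 23.72 kg/m^2


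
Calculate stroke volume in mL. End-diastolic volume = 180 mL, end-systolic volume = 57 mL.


SV = EDV - ESV
SV = 180 - 57
SV = 123 mL


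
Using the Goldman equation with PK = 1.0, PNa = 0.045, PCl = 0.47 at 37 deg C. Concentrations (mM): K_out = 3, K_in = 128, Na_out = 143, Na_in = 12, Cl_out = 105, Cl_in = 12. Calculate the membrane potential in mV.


Vm = (RT/F)*ln((PK*Ko + PNa*Nao + PCl*Cli)/(PK*Ki + PNa*Nai + PCl*Clo))
Numer = 15.075, Denom = 177.89
Vm = -65.96 mV


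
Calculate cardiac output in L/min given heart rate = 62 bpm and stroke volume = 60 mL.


CO = HR * SV
CO = 62 * 60 / 1000
CO = 3.72 L/min


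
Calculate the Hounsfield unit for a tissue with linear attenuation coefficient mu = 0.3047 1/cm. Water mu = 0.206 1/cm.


HU = ((mu_tissue - mu_water) / mu_water) * 1000
HU = ((0.3047 - 0.206) / 0.206) * 1000
HU = 479.1


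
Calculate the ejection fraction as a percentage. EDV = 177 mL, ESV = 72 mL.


SV = EDV - ESV = 177 - 72 = 105 mL
EF = SV/EDV * 100 = 105/177 * 100
EF = 59.32%


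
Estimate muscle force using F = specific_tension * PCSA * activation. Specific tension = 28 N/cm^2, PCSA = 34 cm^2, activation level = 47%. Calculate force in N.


F = sigma * PCSA * activation
F = 28 * 34 * 0.47
F = 447.4 N


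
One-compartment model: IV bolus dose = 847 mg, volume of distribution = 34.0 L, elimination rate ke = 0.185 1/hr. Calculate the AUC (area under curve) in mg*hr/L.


C0 = Dose/Vd = 847/34.0 = 24.9118 mg/L
AUC = C0/ke = 24.9118/0.185
AUC = 134.7 mg*hr/L


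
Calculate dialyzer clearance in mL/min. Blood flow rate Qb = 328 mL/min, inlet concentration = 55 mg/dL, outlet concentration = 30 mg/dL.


K = Qb * (Cb_in - Cb_out) / Cb_in
K = 328 * (55 - 30) / 55
K = 149.1 mL/min


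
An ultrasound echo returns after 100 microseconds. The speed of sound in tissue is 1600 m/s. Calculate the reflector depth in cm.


depth = c * t / 2
t = 100 us = 1.0000e-04 s
depth = 1600 * 1.0000e-04 / 2
depth = 0.08 m = 8 cm


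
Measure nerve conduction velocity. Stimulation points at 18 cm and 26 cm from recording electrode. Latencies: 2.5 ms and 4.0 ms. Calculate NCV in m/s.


Distance = (26 - 18) / 100 = 0.08 m
dt = (4.0 - 2.5) / 1000 = 0.0015 s
NCV = dist / dt = 53.33 m/s


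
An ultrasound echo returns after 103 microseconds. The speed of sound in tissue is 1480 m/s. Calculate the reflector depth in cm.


depth = c * t / 2
t = 103 us = 1.0300e-04 s
depth = 1480 * 1.0300e-04 / 2
depth = 0.07622 m = 7.622 cm


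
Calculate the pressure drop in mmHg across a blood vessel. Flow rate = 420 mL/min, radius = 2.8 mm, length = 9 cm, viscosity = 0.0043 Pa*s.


dP = 8*mu*L*Q / (pi*r^4)
Q = 420 mL/min = 7e-06 m^3/s
dP = 112.232 Pa = 112.232 / 133.322 mmHg = 0.8418 mmHg


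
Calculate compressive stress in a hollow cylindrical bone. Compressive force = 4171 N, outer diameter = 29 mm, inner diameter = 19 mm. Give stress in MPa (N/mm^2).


A = pi*(r_o^2 - r_i^2)
r_o = 14.5 mm, r_i = 9.5 mm
A = 376.991 mm^2
sigma = F/A = 4171 / 376.991
sigma = 11.06 MPa
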